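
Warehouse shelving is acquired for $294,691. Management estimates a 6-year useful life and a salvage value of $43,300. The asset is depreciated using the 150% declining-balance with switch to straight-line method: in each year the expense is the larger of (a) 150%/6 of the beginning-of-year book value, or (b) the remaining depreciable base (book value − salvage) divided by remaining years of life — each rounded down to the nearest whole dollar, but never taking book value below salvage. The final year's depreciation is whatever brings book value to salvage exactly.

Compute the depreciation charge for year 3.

Depreciable base = $294,691 − $43,300 = $251,391.
Year 1: DB = ⌊$294,691 × 150%/6⌋ = $73,672; SL = ⌊$251,391/6⌋ = $41,898 → take DB $73,672. Book value $221,019.
Year 2: DB = ⌊$221,019 × 150%/6⌋ = $55,254; SL = ⌊$177,719/5⌋ = $35,543 → take DB $55,254. Book value $165,765.
Year 3: DB = ⌊$165,765 × 150%/6⌋ = $41,441; SL = ⌊$122,465/4⌋ = $30,616 → take DB $41,441. Book value $124,324.

$41,441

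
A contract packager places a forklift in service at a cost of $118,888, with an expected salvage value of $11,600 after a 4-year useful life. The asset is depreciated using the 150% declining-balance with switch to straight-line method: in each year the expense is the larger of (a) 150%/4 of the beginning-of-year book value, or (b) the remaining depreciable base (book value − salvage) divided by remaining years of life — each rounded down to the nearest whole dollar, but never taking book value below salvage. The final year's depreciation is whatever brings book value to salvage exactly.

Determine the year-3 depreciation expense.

Depreciable base = $118,888 − $11,600 = $107,288.
Year 1: DB = ⌊$118,888 × 150%/4⌋ = $44,583; SL = ⌊$107,288/4⌋ = $26,822 → take DB $44,583. Book value $74,305.
Year 2: DB = ⌊$74,305 × 150%/4⌋ = $27,864; SL = ⌊$62,705/3⌋ = $20,901 → take DB $27,864. Book value $46,441.
Year 3: DB = ⌊$46,441 × 150%/4⌋ = $17,415; SL = ⌊$34,841/2⌋ = $17,420 → take SL $17,420. Book value $29,021.

$17,420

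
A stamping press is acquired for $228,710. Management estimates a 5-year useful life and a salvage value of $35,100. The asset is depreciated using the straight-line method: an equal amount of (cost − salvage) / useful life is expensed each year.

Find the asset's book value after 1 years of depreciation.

$189,988

Depreciable base = $228,710 − $35,100 = $193,610.
Annual expense = $193,610 / 5 = $38,722.
End of year 1: book value $189,988.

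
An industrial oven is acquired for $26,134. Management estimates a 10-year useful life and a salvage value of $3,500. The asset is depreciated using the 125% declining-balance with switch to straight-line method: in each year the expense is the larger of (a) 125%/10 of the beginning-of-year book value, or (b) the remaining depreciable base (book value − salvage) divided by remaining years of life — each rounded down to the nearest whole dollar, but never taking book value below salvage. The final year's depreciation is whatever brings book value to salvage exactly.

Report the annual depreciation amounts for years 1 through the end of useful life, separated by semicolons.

Depreciable base = $26,134 − $3,500 = $22,634.
Year 1: DB = ⌊$26,134 × 125%/10⌋ = $3,266; SL = ⌊$22,634/10⌋ = $2,263 → take DB $3,266. Book value $22,868.
Year 2: DB = ⌊$22,868 × 125%/10⌋ = $2,858; SL = ⌊$19,368/9⌋ = $2,152 → take DB $2,858. Book value $20,010.
Year 3: DB = ⌊$20,010 × 125%/10⌋ = $2,501; SL = ⌊$16,510/8⌋ = $2,063 → take DB $2,501. Book value $17,509.
Year 4: DB = ⌊$17,509 × 125%/10⌋ = $2,188; SL = ⌊$14,009/7⌋ = $2,001 → take DB $2,188. Book value $15,321.
Year 5: DB = ⌊$15,321 × 125%/10⌋ = $1,915; SL = ⌊$11,821/6⌋ = $1,970 → take SL $1,970. Book value $13,351.
Year 6: DB = ⌊$13,351 × 125%/10⌋ = $1,668; SL = ⌊$9,851/5⌋ = $1,970 → take SL $1,970. Book value $11,381.
Year 7: DB = ⌊$11,381 × 125%/10⌋ = $1,422; SL = ⌊$7,881/4⌋ = $1,970 → take SL $1,970. Book value $9,411.
Year 8: DB = ⌊$9,411 × 125%/10⌋ = $1,176; SL = ⌊$5,911/3⌋ = $1,970 → take SL $1,970. Book value $7,441.
Year 9: DB = ⌊$7,441 × 125%/10⌋ = $930; SL = ⌊$3,941/2⌋ = $1,970 → take SL $1,970. Book value $5,471.
Year 10 (final): $5,471 − $3,500 = $1,971. Book value $3,500.

$3,266; $2,858; $2,501; $2,188; $1,970; $1,970; $1,970; $1,970; $1,970; $1,971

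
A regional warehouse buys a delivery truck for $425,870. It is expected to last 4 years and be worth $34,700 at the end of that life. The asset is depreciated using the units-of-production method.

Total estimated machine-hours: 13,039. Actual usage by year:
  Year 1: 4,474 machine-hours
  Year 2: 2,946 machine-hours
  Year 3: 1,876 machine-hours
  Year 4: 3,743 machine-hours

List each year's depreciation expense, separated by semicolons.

$134,220; $88,380; $56,280; $112,290

Depreciable base = $425,870 − $34,700 = $391,170.
Rate = $391,170 / 13,039 machine-hours = $30 per machine-hour.
Year 1: 4,474 × $30 = $134,220. Book value $291,650.
Year 2: 2,946 × $30 = $88,380. Book value $203,270.
Year 3: 1,876 × $30 = $56,280. Book value $146,990.
Year 4: 3,743 × $30 = $112,290. Book value $34,700.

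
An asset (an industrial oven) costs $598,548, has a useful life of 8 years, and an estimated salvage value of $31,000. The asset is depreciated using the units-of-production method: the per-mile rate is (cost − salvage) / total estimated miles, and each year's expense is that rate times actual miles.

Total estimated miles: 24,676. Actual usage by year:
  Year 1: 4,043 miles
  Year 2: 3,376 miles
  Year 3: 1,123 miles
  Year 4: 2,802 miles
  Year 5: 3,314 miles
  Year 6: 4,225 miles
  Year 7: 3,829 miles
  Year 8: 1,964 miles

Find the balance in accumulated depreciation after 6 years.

$434,309

Depreciable base = $598,548 − $31,000 = $567,548.
Rate = $567,548 / 24,676 miles = $23 per mile.
Year 1: 4,043 × $23 = $92,989. Book value $505,559.
Year 2: 3,376 × $23 = $77,648. Book value $427,911.
Year 3: 1,123 × $23 = $25,829. Book value $402,082.
Year 4: 2,802 × $23 = $64,446. Book value $337,636.
Year 5: 3,314 × $23 = $76,222. Book value $261,414.
Year 6: 4,225 × $23 = $97,175. Book value $164,239.
Accumulated through year 6 = $598,548 − $164,239 = $434,309.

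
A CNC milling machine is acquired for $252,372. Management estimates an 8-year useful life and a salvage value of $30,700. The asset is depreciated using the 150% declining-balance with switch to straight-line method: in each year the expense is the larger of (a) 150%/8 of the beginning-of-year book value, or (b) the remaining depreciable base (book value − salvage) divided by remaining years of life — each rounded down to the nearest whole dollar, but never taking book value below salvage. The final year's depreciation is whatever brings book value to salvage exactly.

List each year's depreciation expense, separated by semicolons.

Depreciable base = $252,372 − $30,700 = $221,672.
Year 1: DB = ⌊$252,372 × 150%/8⌋ = $47,319; SL = ⌊$221,672/8⌋ = $27,709 → take DB $47,319. Book value $205,053.
Year 2: DB = ⌊$205,053 × 150%/8⌋ = $38,447; SL = ⌊$174,353/7⌋ = $24,907 → take DB $38,447. Book value $166,606.
Year 3: DB = ⌊$166,606 × 150%/8⌋ = $31,238; SL = ⌊$135,906/6⌋ = $22,651 → take DB $31,238. Book value $135,368.
Year 4: DB = ⌊$135,368 × 150%/8⌋ = $25,381; SL = ⌊$104,668/5⌋ = $20,933 → take DB $25,381. Book value $109,987.
Year 5: DB = ⌊$109,987 × 150%/8⌋ = $20,622; SL = ⌊$79,287/4⌋ = $19,821 → take DB $20,622. Book value $89,365.
Year 6: DB = ⌊$89,365 × 150%/8⌋ = $16,755; SL = ⌊$58,665/3⌋ = $19,555 → take SL $19,555. Book value $69,810.
Year 7: DB = ⌊$69,810 × 150%/8⌋ = $13,089; SL = ⌊$39,110/2⌋ = $19,555 → take SL $19,555. Book value $50,255.
Year 8 (final): $50,255 − $30,700 = $19,555. Book value $30,700.

$47,319; $38,447; $31,238; $25,381; $20,622; $19,555; $19,555; $19,555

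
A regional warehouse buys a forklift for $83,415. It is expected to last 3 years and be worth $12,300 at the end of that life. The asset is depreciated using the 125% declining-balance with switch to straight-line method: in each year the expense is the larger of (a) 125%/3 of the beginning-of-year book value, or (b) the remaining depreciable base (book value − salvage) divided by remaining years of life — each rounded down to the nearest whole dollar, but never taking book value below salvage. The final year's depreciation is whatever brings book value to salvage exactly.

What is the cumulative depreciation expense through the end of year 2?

Depreciable base = $83,415 − $12,300 = $71,115.
Year 1: DB = ⌊$83,415 × 125%/3⌋ = $34,756; SL = ⌊$71,115/3⌋ = $23,705 → take DB $34,756. Book value $48,659.
Year 2: DB = ⌊$48,659 × 125%/3⌋ = $20,274; SL = ⌊$36,359/2⌋ = $18,179 → take DB $20,274. Book value $28,385.
Accumulated through year 2 = $83,415 − $28,385 = $55,030.

$55,030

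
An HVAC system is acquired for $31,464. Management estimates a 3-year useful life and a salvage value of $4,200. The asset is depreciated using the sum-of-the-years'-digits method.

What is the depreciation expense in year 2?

Depreciable base = $31,464 − $4,200 = $27,264.
Sum of the years' digits = 3+2+1 = 6.
Year 1: $27,264 × 3/6 = $13,632. Book value $17,832.
Year 2: $27,264 × 2/6 = $9,088. Book value $8,744.

$9,088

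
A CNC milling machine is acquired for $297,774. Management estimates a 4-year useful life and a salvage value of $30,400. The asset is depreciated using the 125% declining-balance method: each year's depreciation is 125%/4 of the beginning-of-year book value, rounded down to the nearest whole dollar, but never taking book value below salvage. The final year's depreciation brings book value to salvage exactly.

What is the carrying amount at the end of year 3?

Depreciable base = $297,774 − $30,400 = $267,374.
Year 1: ⌊$297,774 × 125%/4⌋ = $93,054. Book value $204,720.
Year 2: ⌊$204,720 × 125%/4⌋ = $63,975. Book value $140,745.
Year 3: ⌊$140,745 × 125%/4⌋ = $43,982. Book value $96,763.

$96,763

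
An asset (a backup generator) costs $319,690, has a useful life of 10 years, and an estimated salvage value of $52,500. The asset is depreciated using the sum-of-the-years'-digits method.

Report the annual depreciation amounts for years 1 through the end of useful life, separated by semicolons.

Depreciable base = $319,690 − $52,500 = $267,190.
Sum of the years' digits = 10+9+8+7+6+5+4+3+2+1 = 55.
Year 1: $267,190 × 10/55 = $48,580. Book value $271,110.
Year 2: $267,190 × 9/55 = $43,722. Book value $227,388.
Year 3: $267,190 × 8/55 = $38,864. Book value $188,524.
Year 4: $267,190 × 7/55 = $34,006. Book value $154,518.
Year 5: $267,190 × 6/55 = $29,148. Book value $125,370.
Year 6: $267,190 × 5/55 = $24,290. Book value $101,080.
Year 7: $267,190 × 4/55 = $19,432. Book value $81,648.
Year 8: $267,190 × 3/55 = $14,574. Book value $67,074.
Year 9: $267,190 × 2/55 = $9,716. Book value $57,358.
Year 10: $267,190 × 1/55 = $4,858. Book value $52,500.

$48,580; $43,722; $38,864; $34,006; $29,148; $24,290; $19,432; $14,574; $9,716; $4,858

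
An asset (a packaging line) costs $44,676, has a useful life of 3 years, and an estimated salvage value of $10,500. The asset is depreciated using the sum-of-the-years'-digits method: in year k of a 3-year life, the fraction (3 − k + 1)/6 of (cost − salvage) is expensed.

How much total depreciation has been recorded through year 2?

Depreciable base = $44,676 − $10,500 = $34,176.
Sum of the years' digits = 3+2+1 = 6.
Year 1: $34,176 × 3/6 = $17,088. Book value $27,588.
Year 2: $34,176 × 2/6 = $11,392. Book value $16,196.
Accumulated through year 2 = $44,676 − $16,196 = $28,480.

$28,480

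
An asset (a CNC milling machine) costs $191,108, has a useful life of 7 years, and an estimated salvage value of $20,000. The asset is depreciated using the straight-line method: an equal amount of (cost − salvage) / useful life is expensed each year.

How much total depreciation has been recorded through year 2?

Depreciable base = $191,108 − $20,000 = $171,108.
Annual expense = $171,108 / 7 = $24,444.
End of year 1: book value $166,664.
End of year 2: book value $142,220.
Accumulated through year 2 = $191,108 − $142,220 = $48,888.

$48,888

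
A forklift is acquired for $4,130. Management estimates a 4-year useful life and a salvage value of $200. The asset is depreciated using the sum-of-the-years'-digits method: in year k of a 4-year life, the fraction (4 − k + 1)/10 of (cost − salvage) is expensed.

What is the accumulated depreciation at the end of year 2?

$2,751

Depreciable base = $4,130 − $200 = $3,930.
Sum of the years' digits = 4+3+2+1 = 10.
Year 1: $3,930 × 4/10 = $1,572. Book value $2,558.
Year 2: $3,930 × 3/10 = $1,179. Book value $1,379.
Accumulated through year 2 = $4,130 − $1,379 = $2,751.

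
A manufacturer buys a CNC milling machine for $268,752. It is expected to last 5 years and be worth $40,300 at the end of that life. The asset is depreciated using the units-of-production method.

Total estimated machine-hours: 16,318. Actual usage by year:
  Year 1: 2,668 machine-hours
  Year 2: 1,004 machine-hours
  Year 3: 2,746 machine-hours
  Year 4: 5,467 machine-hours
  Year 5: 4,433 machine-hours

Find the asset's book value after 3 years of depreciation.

$178,900

Depreciable base = $268,752 − $40,300 = $228,452.
Rate = $228,452 / 16,318 machine-hours = $14 per machine-hour.
Year 1: 2,668 × $14 = $37,352. Book value $231,400.
Year 2: 1,004 × $14 = $14,056. Book value $217,344.
Year 3: 2,746 × $14 = $38,444. Book value $178,900.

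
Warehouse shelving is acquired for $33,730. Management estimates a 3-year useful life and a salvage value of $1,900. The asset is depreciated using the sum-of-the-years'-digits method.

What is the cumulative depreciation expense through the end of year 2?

$26,525

Depreciable base = $33,730 − $1,900 = $31,830.
Sum of the years' digits = 3+2+1 = 6.
Year 1: $31,830 × 3/6 = $15,915. Book value $17,815.
Year 2: $31,830 × 2/6 = $10,610. Book value $7,205.
Accumulated through year 2 = $33,730 − $7,205 = $26,525.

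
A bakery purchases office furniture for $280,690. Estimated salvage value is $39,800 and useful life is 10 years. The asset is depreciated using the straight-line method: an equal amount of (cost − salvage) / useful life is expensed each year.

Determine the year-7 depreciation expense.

$24,089

Depreciable base = $280,690 − $39,800 = $240,890.
Annual expense = $240,890 / 10 = $24,089.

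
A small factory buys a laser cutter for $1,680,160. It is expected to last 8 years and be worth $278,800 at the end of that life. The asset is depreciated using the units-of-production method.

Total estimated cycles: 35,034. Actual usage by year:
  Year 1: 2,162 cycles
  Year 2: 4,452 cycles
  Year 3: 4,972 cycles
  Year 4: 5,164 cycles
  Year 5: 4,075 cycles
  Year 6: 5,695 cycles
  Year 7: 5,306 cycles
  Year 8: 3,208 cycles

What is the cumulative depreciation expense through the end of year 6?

$1,060,800

Depreciable base = $1,680,160 − $278,800 = $1,401,360.
Rate = $1,401,360 / 35,034 cycles = $40 per cycle.
Year 1: 2,162 × $40 = $86,480. Book value $1,593,680.
Year 2: 4,452 × $40 = $178,080. Book value $1,415,600.
Year 3: 4,972 × $40 = $198,880. Book value $1,216,720.
Year 4: 5,164 × $40 = $206,560. Book value $1,010,160.
Year 5: 4,075 × $40 = $163,000. Book value $847,160.
Year 6: 5,695 × $40 = $227,800. Book value $619,360.
Accumulated through year 6 = $1,680,160 − $619,360 = $1,060,800.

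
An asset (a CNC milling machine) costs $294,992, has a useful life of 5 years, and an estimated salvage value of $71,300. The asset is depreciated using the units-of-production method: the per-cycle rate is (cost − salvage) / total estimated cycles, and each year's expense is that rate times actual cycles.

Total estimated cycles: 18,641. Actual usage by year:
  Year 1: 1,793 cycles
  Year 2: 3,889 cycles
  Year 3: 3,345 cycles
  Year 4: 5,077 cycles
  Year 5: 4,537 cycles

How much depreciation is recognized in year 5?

Depreciable base = $294,992 − $71,300 = $223,692.
Rate = $223,692 / 18,641 cycles = $12 per cycle.
Year 1: 1,793 × $12 = $21,516. Book value $273,476.
Year 2: 3,889 × $12 = $46,668. Book value $226,808.
Year 3: 3,345 × $12 = $40,140. Book value $186,668.
Year 4: 5,077 × $12 = $60,924. Book value $125,744.
Year 5: 4,537 × $12 = $54,444. Book value $71,300.

$54,444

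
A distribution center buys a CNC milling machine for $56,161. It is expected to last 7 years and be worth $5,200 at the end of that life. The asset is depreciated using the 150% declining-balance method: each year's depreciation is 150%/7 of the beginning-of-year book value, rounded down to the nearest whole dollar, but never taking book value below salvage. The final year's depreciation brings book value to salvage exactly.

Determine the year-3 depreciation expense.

$7,429

Depreciable base = $56,161 − $5,200 = $50,961.
Year 1: ⌊$56,161 × 150%/7⌋ = $12,034. Book value $44,127.
Year 2: ⌊$44,127 × 150%/7⌋ = $9,455. Book value $34,672.
Year 3: ⌊$34,672 × 150%/7⌋ = $7,429. Book value $27,243.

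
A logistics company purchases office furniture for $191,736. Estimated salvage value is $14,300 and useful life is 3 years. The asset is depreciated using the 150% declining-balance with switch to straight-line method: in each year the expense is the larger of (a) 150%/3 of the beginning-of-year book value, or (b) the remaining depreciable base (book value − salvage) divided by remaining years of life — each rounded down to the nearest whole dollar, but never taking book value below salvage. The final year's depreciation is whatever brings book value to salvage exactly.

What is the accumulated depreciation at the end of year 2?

Depreciable base = $191,736 − $14,300 = $177,436.
Year 1: DB = ⌊$191,736 × 150%/3⌋ = $95,868; SL = ⌊$177,436/3⌋ = $59,145 → take DB $95,868. Book value $95,868.
Year 2: DB = ⌊$95,868 × 150%/3⌋ = $47,934; SL = ⌊$81,568/2⌋ = $40,784 → take DB $47,934. Book value $47,934.
Accumulated through year 2 = $191,736 − $47,934 = $143,802.

$143,802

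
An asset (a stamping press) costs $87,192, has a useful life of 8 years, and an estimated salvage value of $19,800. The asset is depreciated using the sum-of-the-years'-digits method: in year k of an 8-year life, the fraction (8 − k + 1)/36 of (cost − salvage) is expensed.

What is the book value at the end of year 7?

Depreciable base = $87,192 − $19,800 = $67,392.
Sum of the years' digits = 8+7+6+5+4+3+2+1 = 36.
Year 1: $67,392 × 8/36 = $14,976. Book value $72,216.
Year 2: $67,392 × 7/36 = $13,104. Book value $59,112.
Year 3: $67,392 × 6/36 = $11,232. Book value $47,880.
Year 4: $67,392 × 5/36 = $9,360. Book value $38,520.
Year 5: $67,392 × 4/36 = $7,488. Book value $31,032.
Year 6: $67,392 × 3/36 = $5,616. Book value $25,416.
Year 7: $67,392 × 2/36 = $3,744. Book value $21,672.

$21,672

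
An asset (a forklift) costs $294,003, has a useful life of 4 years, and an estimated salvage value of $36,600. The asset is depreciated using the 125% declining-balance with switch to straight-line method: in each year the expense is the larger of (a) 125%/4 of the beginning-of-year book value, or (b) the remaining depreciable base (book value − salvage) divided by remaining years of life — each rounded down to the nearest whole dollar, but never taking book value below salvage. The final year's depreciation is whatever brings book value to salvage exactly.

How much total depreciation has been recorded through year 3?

$206,221

Depreciable base = $294,003 − $36,600 = $257,403.
Year 1: DB = ⌊$294,003 × 125%/4⌋ = $91,875; SL = ⌊$257,403/4⌋ = $64,350 → take DB $91,875. Book value $202,128.
Year 2: DB = ⌊$202,128 × 125%/4⌋ = $63,165; SL = ⌊$165,528/3⌋ = $55,176 → take DB $63,165. Book value $138,963.
Year 3: DB = ⌊$138,963 × 125%/4⌋ = $43,425; SL = ⌊$102,363/2⌋ = $51,181 → take SL $51,181. Book value $87,782.
Accumulated through year 3 = $294,003 − $87,782 = $206,221.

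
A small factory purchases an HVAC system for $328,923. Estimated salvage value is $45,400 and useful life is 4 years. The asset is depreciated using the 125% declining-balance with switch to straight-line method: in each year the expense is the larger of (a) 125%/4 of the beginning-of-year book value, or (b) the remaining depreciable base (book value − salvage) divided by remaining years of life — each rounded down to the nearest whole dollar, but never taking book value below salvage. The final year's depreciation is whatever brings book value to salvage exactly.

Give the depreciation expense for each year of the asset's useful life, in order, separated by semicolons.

$102,788; $70,667; $55,034; $55,034

Depreciable base = $328,923 − $45,400 = $283,523.
Year 1: DB = ⌊$328,923 × 125%/4⌋ = $102,788; SL = ⌊$283,523/4⌋ = $70,880 → take DB $102,788. Book value $226,135.
Year 2: DB = ⌊$226,135 × 125%/4⌋ = $70,667; SL = ⌊$180,735/3⌋ = $60,245 → take DB $70,667. Book value $155,468.
Year 3: DB = ⌊$155,468 × 125%/4⌋ = $48,583; SL = ⌊$110,068/2⌋ = $55,034 → take SL $55,034. Book value $100,434.
Year 4 (final): $100,434 − $45,400 = $55,034. Book value $45,400.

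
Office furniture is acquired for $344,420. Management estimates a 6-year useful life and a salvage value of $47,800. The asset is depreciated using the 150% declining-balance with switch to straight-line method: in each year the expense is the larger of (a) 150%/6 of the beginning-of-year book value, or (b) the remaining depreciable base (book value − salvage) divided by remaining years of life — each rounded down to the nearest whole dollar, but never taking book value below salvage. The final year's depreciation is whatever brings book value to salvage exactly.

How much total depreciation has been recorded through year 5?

Depreciable base = $344,420 − $47,800 = $296,620.
Year 1: DB = ⌊$344,420 × 150%/6⌋ = $86,105; SL = ⌊$296,620/6⌋ = $49,436 → take DB $86,105. Book value $258,315.
Year 2: DB = ⌊$258,315 × 150%/6⌋ = $64,578; SL = ⌊$210,515/5⌋ = $42,103 → take DB $64,578. Book value $193,737.
Year 3: DB = ⌊$193,737 × 150%/6⌋ = $48,434; SL = ⌊$145,937/4⌋ = $36,484 → take DB $48,434. Book value $145,303.
Year 4: DB = ⌊$145,303 × 150%/6⌋ = $36,325; SL = ⌊$97,503/3⌋ = $32,501 → take DB $36,325. Book value $108,978.
Year 5: DB = ⌊$108,978 × 150%/6⌋ = $27,244; SL = ⌊$61,178/2⌋ = $30,589 → take SL $30,589. Book value $78,389.
Accumulated through year 5 = $344,420 − $78,389 = $266,031.

$266,031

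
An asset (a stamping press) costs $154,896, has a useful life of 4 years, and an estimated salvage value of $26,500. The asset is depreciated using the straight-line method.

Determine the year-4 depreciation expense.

$32,099

Depreciable base = $154,896 − $26,500 = $128,396.
Annual expense = $128,396 / 4 = $32,099.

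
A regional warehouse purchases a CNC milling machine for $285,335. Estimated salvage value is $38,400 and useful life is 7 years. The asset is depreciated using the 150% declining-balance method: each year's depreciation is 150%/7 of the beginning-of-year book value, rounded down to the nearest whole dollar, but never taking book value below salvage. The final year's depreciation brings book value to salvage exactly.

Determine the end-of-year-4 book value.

$108,747

Depreciable base = $285,335 − $38,400 = $246,935.
Year 1: ⌊$285,335 × 150%/7⌋ = $61,143. Book value $224,192.
Year 2: ⌊$224,192 × 150%/7⌋ = $48,041. Book value $176,151.
Year 3: ⌊$176,151 × 150%/7⌋ = $37,746. Book value $138,405.
Year 4: ⌊$138,405 × 150%/7⌋ = $29,658. Book value $108,747.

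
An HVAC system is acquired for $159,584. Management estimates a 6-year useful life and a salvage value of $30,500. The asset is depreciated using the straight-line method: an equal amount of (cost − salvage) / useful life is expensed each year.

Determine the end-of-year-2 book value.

$116,556

Depreciable base = $159,584 − $30,500 = $129,084.
Annual expense = $129,084 / 6 = $21,514.
End of year 1: book value $138,070.
End of year 2: book value $116,556.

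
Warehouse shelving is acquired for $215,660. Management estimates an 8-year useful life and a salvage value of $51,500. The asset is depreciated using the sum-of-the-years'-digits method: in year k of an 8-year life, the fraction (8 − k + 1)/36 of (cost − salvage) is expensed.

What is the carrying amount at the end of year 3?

Depreciable base = $215,660 − $51,500 = $164,160.
Sum of the years' digits = 8+7+6+5+4+3+2+1 = 36.
Year 1: $164,160 × 8/36 = $36,480. Book value $179,180.
Year 2: $164,160 × 7/36 = $31,920. Book value $147,260.
Year 3: $164,160 × 6/36 = $27,360. Book value $119,900.

$119,900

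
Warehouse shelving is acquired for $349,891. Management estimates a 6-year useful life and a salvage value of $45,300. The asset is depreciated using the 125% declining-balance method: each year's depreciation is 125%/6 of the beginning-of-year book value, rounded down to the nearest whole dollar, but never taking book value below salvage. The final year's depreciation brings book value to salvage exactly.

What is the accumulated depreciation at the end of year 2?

$130,600

Depreciable base = $349,891 − $45,300 = $304,591.
Year 1: ⌊$349,891 × 125%/6⌋ = $72,893. Book value $276,998.
Year 2: ⌊$276,998 × 125%/6⌋ = $57,707. Book value $219,291.
Accumulated through year 2 = $349,891 − $219,291 = $130,600.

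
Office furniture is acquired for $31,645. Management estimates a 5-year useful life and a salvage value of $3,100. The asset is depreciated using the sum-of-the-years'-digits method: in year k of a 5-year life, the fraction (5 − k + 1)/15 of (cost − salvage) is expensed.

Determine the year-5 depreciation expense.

$1,903

Depreciable base = $31,645 − $3,100 = $28,545.
Sum of the years' digits = 5+4+3+2+1 = 15.
Year 1: $28,545 × 5/15 = $9,515. Book value $22,130.
Year 2: $28,545 × 4/15 = $7,612. Book value $14,518.
Year 3: $28,545 × 3/15 = $5,709. Book value $8,809.
Year 4: $28,545 × 2/15 = $3,806. Book value $5,003.
Year 5: $28,545 × 1/15 = $1,903. Book value $3,100.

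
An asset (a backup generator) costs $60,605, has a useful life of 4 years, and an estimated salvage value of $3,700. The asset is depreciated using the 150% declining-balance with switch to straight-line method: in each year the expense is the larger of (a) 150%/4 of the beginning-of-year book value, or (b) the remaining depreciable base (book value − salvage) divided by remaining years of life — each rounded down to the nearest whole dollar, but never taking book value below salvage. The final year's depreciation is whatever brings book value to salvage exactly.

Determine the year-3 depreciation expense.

$9,987

Depreciable base = $60,605 − $3,700 = $56,905.
Year 1: DB = ⌊$60,605 × 150%/4⌋ = $22,726; SL = ⌊$56,905/4⌋ = $14,226 → take DB $22,726. Book value $37,879.
Year 2: DB = ⌊$37,879 × 150%/4⌋ = $14,204; SL = ⌊$34,179/3⌋ = $11,393 → take DB $14,204. Book value $23,675.
Year 3: DB = ⌊$23,675 × 150%/4⌋ = $8,878; SL = ⌊$19,975/2⌋ = $9,987 → take SL $9,987. Book value $13,688.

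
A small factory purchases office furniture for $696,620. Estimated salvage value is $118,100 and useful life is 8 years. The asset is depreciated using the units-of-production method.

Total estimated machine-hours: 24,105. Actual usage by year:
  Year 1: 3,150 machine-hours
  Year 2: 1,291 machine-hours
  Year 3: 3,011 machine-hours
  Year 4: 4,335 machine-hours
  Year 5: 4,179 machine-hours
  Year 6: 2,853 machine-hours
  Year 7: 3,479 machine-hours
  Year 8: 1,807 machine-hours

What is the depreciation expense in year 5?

$100,296

Depreciable base = $696,620 − $118,100 = $578,520.
Rate = $578,520 / 24,105 machine-hours = $24 per machine-hour.
Year 1: 3,150 × $24 = $75,600. Book value $621,020.
Year 2: 1,291 × $24 = $30,984. Book value $590,036.
Year 3: 3,011 × $24 = $72,264. Book value $517,772.
Year 4: 4,335 × $24 = $104,040. Book value $413,732.
Year 5: 4,179 × $24 = $100,296. Book value $313,436.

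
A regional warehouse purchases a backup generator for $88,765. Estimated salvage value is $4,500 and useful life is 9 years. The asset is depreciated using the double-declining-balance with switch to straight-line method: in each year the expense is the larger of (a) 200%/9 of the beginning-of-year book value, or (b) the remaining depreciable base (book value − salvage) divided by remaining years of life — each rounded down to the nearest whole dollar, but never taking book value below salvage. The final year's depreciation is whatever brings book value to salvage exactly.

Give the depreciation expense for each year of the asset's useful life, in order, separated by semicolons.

Depreciable base = $88,765 − $4,500 = $84,265.
Year 1: DB = ⌊$88,765 × 200%/9⌋ = $19,725; SL = ⌊$84,265/9⌋ = $9,362 → take DB $19,725. Book value $69,040.
Year 2: DB = ⌊$69,040 × 200%/9⌋ = $15,342; SL = ⌊$64,540/8⌋ = $8,067 → take DB $15,342. Book value $53,698.
Year 3: DB = ⌊$53,698 × 200%/9⌋ = $11,932; SL = ⌊$49,198/7⌋ = $7,028 → take DB $11,932. Book value $41,766.
Year 4: DB = ⌊$41,766 × 200%/9⌋ = $9,281; SL = ⌊$37,266/6⌋ = $6,211 → take DB $9,281. Book value $32,485.
Year 5: DB = ⌊$32,485 × 200%/9⌋ = $7,218; SL = ⌊$27,985/5⌋ = $5,597 → take DB $7,218. Book value $25,267.
Year 6: DB = ⌊$25,267 × 200%/9⌋ = $5,614; SL = ⌊$20,767/4⌋ = $5,191 → take DB $5,614. Book value $19,653.
Year 7: DB = ⌊$19,653 × 200%/9⌋ = $4,367; SL = ⌊$15,153/3⌋ = $5,051 → take SL $5,051. Book value $14,602.
Year 8: DB = ⌊$14,602 × 200%/9⌋ = $3,244; SL = ⌊$10,102/2⌋ = $5,051 → take SL $5,051. Book value $9,551.
Year 9 (final): $9,551 − $4,500 = $5,051. Book value $4,500.

$19,725; $15,342; $11,932; $9,281; $7,218; $5,614; $5,051; $5,051; $5,051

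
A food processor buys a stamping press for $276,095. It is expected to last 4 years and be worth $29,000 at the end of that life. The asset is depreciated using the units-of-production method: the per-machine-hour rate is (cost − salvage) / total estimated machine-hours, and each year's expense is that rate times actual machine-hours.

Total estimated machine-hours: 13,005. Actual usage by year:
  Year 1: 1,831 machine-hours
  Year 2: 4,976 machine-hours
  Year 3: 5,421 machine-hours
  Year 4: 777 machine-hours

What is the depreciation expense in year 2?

Depreciable base = $276,095 − $29,000 = $247,095.
Rate = $247,095 / 13,005 machine-hours = $19 per machine-hour.
Year 1: 1,831 × $19 = $34,789. Book value $241,306.
Year 2: 4,976 × $19 = $94,544. Book value $146,762.

$94,544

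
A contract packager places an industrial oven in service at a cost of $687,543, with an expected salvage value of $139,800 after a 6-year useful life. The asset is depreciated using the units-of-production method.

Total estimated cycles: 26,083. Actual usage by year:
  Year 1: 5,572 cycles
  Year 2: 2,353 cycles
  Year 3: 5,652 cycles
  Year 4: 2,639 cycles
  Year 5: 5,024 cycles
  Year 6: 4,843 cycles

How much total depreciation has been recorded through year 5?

Depreciable base = $687,543 − $139,800 = $547,743.
Rate = $547,743 / 26,083 cycles = $21 per cycle.
Year 1: 5,572 × $21 = $117,012. Book value $570,531.
Year 2: 2,353 × $21 = $49,413. Book value $521,118.
Year 3: 5,652 × $21 = $118,692. Book value $402,426.
Year 4: 2,639 × $21 = $55,419. Book value $347,007.
Year 5: 5,024 × $21 = $105,504. Book value $241,503.
Accumulated through year 5 = $687,543 − $241,503 = $446,040.

$446,040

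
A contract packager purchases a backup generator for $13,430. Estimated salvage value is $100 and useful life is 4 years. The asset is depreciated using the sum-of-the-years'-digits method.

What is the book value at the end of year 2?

$4,099

Depreciable base = $13,430 − $100 = $13,330.
Sum of the years' digits = 4+3+2+1 = 10.
Year 1: $13,330 × 4/10 = $5,332. Book value $8,098.
Year 2: $13,330 × 3/10 = $3,999. Book value $4,099.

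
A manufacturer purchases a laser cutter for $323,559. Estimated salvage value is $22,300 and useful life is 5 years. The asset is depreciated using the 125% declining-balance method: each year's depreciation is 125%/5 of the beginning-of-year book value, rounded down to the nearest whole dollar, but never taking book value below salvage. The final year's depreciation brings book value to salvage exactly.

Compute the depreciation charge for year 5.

$80,078

Depreciable base = $323,559 − $22,300 = $301,259.
Year 1: ⌊$323,559 × 125%/5⌋ = $80,889. Book value $242,670.
Year 2: ⌊$242,670 × 125%/5⌋ = $60,667. Book value $182,003.
Year 3: ⌊$182,003 × 125%/5⌋ = $45,500. Book value $136,503.
Year 4: ⌊$136,503 × 125%/5⌋ = $34,125. Book value $102,378.
Year 5 (final): $102,378 − $22,300 = $80,078. Book value $22,300.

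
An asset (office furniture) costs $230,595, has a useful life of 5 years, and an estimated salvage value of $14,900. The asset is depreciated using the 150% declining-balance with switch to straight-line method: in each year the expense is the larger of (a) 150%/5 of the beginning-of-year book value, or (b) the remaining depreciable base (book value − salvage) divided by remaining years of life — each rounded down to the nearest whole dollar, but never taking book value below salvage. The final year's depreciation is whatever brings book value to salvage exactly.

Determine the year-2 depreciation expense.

$48,425

Depreciable base = $230,595 − $14,900 = $215,695.
Year 1: DB = ⌊$230,595 × 150%/5⌋ = $69,178; SL = ⌊$215,695/5⌋ = $43,139 → take DB $69,178. Book value $161,417.
Year 2: DB = ⌊$161,417 × 150%/5⌋ = $48,425; SL = ⌊$146,517/4⌋ = $36,629 → take DB $48,425. Book value $112,992.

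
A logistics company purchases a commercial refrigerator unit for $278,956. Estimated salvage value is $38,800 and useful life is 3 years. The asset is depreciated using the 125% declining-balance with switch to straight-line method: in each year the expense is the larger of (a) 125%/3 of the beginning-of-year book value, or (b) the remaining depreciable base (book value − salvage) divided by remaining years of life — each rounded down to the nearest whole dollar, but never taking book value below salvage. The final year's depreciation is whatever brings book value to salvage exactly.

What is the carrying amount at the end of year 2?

$94,923

Depreciable base = $278,956 − $38,800 = $240,156.
Year 1: DB = ⌊$278,956 × 125%/3⌋ = $116,231; SL = ⌊$240,156/3⌋ = $80,052 → take DB $116,231. Book value $162,725.
Year 2: DB = ⌊$162,725 × 125%/3⌋ = $67,802; SL = ⌊$123,925/2⌋ = $61,962 → take DB $67,802. Book value $94,923.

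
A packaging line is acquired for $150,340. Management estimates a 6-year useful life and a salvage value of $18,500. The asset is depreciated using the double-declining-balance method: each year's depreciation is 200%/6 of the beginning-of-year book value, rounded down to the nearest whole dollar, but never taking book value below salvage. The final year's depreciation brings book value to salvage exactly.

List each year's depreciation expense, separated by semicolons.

$50,113; $33,409; $22,272; $14,848; $9,899; $1,299

Depreciable base = $150,340 − $18,500 = $131,840.
Year 1: ⌊$150,340 × 200%/6⌋ = $50,113. Book value $100,227.
Year 2: ⌊$100,227 × 200%/6⌋ = $33,409. Book value $66,818.
Year 3: ⌊$66,818 × 200%/6⌋ = $22,272. Book value $44,546.
Year 4: ⌊$44,546 × 200%/6⌋ = $14,848. Book value $29,698.
Year 5: ⌊$29,698 × 200%/6⌋ = $9,899. Book value $19,799.
Year 6 (final): $19,799 − $18,500 = $1,299. Book value $18,500.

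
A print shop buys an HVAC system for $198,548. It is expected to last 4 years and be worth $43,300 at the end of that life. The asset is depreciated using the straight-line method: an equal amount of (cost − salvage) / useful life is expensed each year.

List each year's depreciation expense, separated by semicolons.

Depreciable base = $198,548 − $43,300 = $155,248.
Annual expense = $155,248 / 4 = $38,812.
End of year 1: book value $159,736.
End of year 2: book value $120,924.
End of year 3: book value $82,112.
End of year 4: book value $43,300.

$38,812; $38,812; $38,812; $38,812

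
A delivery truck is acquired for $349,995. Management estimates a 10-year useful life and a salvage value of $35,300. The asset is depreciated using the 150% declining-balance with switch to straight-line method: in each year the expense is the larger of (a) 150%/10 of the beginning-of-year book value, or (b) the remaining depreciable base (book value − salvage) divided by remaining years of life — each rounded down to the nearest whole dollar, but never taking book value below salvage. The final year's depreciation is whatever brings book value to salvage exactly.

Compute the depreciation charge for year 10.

Depreciable base = $349,995 − $35,300 = $314,695.
Year 1: DB = ⌊$349,995 × 150%/10⌋ = $52,499; SL = ⌊$314,695/10⌋ = $31,469 → take DB $52,499. Book value $297,496.
Year 2: DB = ⌊$297,496 × 150%/10⌋ = $44,624; SL = ⌊$262,196/9⌋ = $29,132 → take DB $44,624. Book value $252,872.
Year 3: DB = ⌊$252,872 × 150%/10⌋ = $37,930; SL = ⌊$217,572/8⌋ = $27,196 → take DB $37,930. Book value $214,942.
Year 4: DB = ⌊$214,942 × 150%/10⌋ = $32,241; SL = ⌊$179,642/7⌋ = $25,663 → take DB $32,241. Book value $182,701.
Year 5: DB = ⌊$182,701 × 150%/10⌋ = $27,405; SL = ⌊$147,401/6⌋ = $24,566 → take DB $27,405. Book value $155,296.
Year 6: DB = ⌊$155,296 × 150%/10⌋ = $23,294; SL = ⌊$119,996/5⌋ = $23,999 → take SL $23,999. Book value $131,297.
Year 7: DB = ⌊$131,297 × 150%/10⌋ = $19,694; SL = ⌊$95,997/4⌋ = $23,999 → take SL $23,999. Book value $107,298.
Year 8: DB = ⌊$107,298 × 150%/10⌋ = $16,094; SL = ⌊$71,998/3⌋ = $23,999 → take SL $23,999. Book value $83,299.
Year 9: DB = ⌊$83,299 × 150%/10⌋ = $12,494; SL = ⌊$47,999/2⌋ = $23,999 → take SL $23,999. Book value $59,300.
Year 10 (final): $59,300 − $35,300 = $24,000. Book value $35,300.

$24,000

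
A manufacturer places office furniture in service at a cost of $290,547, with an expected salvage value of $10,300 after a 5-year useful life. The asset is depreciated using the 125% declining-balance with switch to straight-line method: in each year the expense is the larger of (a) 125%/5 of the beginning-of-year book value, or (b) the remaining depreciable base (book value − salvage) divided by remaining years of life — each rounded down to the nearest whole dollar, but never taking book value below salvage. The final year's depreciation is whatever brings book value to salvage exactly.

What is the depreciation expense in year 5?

Depreciable base = $290,547 − $10,300 = $280,247.
Year 1: DB = ⌊$290,547 × 125%/5⌋ = $72,636; SL = ⌊$280,247/5⌋ = $56,049 → take DB $72,636. Book value $217,911.
Year 2: DB = ⌊$217,911 × 125%/5⌋ = $54,477; SL = ⌊$207,611/4⌋ = $51,902 → take DB $54,477. Book value $163,434.
Year 3: DB = ⌊$163,434 × 125%/5⌋ = $40,858; SL = ⌊$153,134/3⌋ = $51,044 → take SL $51,044. Book value $112,390.
Year 4: DB = ⌊$112,390 × 125%/5⌋ = $28,097; SL = ⌊$102,090/2⌋ = $51,045 → take SL $51,045. Book value $61,345.
Year 5 (final): $61,345 − $10,300 = $51,045. Book value $10,300.

$51,045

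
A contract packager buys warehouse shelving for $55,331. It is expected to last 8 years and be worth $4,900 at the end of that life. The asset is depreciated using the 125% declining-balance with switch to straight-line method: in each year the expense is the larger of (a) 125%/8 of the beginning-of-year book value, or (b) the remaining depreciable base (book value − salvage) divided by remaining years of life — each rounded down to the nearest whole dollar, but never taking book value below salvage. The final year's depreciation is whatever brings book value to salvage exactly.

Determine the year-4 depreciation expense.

Depreciable base = $55,331 − $4,900 = $50,431.
Year 1: DB = ⌊$55,331 × 125%/8⌋ = $8,645; SL = ⌊$50,431/8⌋ = $6,303 → take DB $8,645. Book value $46,686.
Year 2: DB = ⌊$46,686 × 125%/8⌋ = $7,294; SL = ⌊$41,786/7⌋ = $5,969 → take DB $7,294. Book value $39,392.
Year 3: DB = ⌊$39,392 × 125%/8⌋ = $6,155; SL = ⌊$34,492/6⌋ = $5,748 → take DB $6,155. Book value $33,237.
Year 4: DB = ⌊$33,237 × 125%/8⌋ = $5,193; SL = ⌊$28,337/5⌋ = $5,667 → take SL $5,667. Book value $27,570.

$5,667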